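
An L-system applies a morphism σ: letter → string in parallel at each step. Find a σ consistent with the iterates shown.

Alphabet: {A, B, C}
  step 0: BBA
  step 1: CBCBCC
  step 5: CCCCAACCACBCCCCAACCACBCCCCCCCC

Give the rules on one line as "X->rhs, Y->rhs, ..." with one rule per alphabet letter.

  step 0 ⇒ step 1: BBA ⇒ CB·CB·CC
    A ↦ CC
    B ↦ CB
    C ↦ A  (constrained at step 1)

A->CC, B->CB, C->A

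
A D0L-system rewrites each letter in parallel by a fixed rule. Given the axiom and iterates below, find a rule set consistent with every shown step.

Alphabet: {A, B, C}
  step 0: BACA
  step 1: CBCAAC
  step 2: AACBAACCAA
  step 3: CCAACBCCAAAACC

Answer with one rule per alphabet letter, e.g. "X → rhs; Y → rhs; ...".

  step 2 ⇒ step 3: AACBAACCAA ⇒ C·C·AA·CB·C·C·AA·AA·C·C
    A ↦ C
    B ↦ CB
    C ↦ AA

A->C, B->CB, C->AA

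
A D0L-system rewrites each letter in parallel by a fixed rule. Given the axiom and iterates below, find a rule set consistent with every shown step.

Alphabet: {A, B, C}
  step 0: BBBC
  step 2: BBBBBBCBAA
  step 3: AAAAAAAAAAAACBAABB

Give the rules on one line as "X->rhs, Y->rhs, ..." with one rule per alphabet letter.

A->B, B->AA, C->CB

  step 2 ⇒ step 3: BBBBBBCBAA ⇒ AA·AA·AA·AA·AA·AA·CB·AA·B·B
    A ↦ B
    B ↦ AA
    C ↦ CB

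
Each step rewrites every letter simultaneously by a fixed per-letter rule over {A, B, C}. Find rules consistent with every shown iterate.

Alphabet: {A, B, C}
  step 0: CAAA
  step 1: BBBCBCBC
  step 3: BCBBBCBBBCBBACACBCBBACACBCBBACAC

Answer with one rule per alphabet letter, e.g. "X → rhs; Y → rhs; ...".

  step 0 ⇒ step 1: CAAA ⇒ BB·BC·BC·BC
    A ↦ BC
    C ↦ BB
    B ↦ AC  (constrained at step 1)

A->BC, B->AC, C->BB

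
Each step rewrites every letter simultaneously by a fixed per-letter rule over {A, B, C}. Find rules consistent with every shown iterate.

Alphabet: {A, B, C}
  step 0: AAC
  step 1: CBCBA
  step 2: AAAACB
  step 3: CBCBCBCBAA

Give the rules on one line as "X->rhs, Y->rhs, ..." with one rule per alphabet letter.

A->CB, B->A, C->A

  step 2 ⇒ step 3: AAAACB ⇒ CB·CB·CB·CB·A·A
    A ↦ CB
    B ↦ A
    C ↦ A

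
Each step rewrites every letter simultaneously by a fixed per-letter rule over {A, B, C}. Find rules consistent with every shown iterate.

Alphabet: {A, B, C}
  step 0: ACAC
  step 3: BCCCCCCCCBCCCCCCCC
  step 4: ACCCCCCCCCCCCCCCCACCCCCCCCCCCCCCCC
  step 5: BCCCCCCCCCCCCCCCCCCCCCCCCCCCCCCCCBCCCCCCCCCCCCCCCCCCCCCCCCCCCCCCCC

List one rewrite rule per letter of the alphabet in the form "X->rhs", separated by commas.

A->B, B->A, C->CC

  step 4 ⇒ step 5: ACCCCCCCCCCCCCCCCACCCCCCCCCCCCCCCC ⇒ B·CC·CC·CC·CC·CC·CC·CC·CC·CC·CC·CC·CC·CC·CC·CC·CC·B·CC·CC·CC·CC·CC·CC·CC·CC·CC·CC·CC·CC·CC·CC·CC·CC
    A ↦ B
    C ↦ CC
  step 3 ⇒ step 4: BCCCCCCCCBCCCCCCCC ⇒ A·CC·CC·CC·CC·CC·CC·CC·CC·A·CC·CC·CC·CC·CC·CC·CC·CC
    B ↦ A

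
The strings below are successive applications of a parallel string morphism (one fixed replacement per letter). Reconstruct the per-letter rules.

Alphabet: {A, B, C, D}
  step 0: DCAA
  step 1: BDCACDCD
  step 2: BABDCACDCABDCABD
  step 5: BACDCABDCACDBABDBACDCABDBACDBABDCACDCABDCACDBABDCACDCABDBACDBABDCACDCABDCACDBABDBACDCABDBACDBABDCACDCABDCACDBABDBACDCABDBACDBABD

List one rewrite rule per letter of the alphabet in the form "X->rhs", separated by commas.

  step 1 ⇒ step 2: BDCACDCD ⇒ BA·BD·CA·CD·CA·BD·CA·BD
    A ↦ CD
    B ↦ BA
    C ↦ CA
    D ↦ BD

A->CD, B->BA, C->CA, D->BD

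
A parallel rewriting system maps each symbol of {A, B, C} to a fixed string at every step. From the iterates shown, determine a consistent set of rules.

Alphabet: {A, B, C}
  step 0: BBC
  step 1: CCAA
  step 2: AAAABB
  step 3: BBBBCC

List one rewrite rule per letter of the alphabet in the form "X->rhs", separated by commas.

  step 2 ⇒ step 3: AAAABB ⇒ B·B·B·B·C·C
    A ↦ B
    B ↦ C
  step 0 ⇒ step 1: BBC ⇒ C·C·AA
    C ↦ AA

A->B, B->C, C->AA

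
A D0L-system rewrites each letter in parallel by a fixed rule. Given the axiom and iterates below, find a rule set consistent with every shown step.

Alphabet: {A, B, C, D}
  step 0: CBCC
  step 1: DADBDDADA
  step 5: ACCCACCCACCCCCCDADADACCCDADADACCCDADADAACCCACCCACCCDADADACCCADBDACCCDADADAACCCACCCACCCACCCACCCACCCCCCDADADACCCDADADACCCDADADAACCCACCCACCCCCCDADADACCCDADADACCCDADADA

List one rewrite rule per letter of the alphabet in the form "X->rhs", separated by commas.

A->CCC, B->DBD, C->DA, D->A

  step 0 ⇒ step 1: CBCC ⇒ DA·DBD·DA·DA
    B ↦ DBD
    C ↦ DA
    A ↦ CCC  (constrained at step 1)
    D ↦ A  (constrained at step 1)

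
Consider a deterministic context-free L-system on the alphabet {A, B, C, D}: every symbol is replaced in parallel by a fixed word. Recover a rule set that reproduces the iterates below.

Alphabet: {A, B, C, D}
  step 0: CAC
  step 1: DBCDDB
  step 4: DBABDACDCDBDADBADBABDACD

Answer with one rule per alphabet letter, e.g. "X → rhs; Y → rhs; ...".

A->CD, B->BD, C->DB, D->A

  step 0 ⇒ step 1: CAC ⇒ DB·CD·DB
    A ↦ CD
    C ↦ DB
    B ↦ BD  (constrained at step 1)
    D ↦ A  (constrained at step 1)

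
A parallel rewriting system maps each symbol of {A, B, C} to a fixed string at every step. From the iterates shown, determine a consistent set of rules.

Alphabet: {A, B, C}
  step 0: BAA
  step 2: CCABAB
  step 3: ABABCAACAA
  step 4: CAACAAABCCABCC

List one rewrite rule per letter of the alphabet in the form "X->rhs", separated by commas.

  step 3 ⇒ step 4: ABABCAACAA ⇒ C·AA·C·AA·AB·C·C·AB·C·C
    A ↦ C
    B ↦ AA
    C ↦ AB

A->C, B->AA, C->AB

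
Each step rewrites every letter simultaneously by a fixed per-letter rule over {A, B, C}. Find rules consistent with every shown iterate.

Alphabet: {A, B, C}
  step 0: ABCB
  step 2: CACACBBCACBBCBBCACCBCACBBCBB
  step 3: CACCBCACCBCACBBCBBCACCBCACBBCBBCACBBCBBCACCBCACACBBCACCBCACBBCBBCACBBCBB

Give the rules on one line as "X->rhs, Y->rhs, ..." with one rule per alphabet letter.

A->CCB, B->CBB, C->CA

  step 2 ⇒ step 3: CACACBBCACBBCBBCACCBCACBBCBB ⇒ CA·CCB·CA·CCB·CA·CBB·CBB·CA·CCB·CA·CBB·CBB·CA·CBB·CBB·CA·CCB·CA·CA·CBB·CA·CCB·CA·CBB·CBB·CA·CBB·CBB
    A ↦ CCB
    B ↦ CBB
    C ↦ CA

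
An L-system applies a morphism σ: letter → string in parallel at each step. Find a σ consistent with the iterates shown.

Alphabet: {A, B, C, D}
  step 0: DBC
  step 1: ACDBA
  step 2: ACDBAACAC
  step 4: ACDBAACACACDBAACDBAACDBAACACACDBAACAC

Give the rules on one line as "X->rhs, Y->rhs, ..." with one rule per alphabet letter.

A->AC, B->C, C->DBA, D->A

  step 1 ⇒ step 2: ACDBA ⇒ AC·DBA·A·C·AC
    A ↦ AC
    B ↦ C
    C ↦ DBA
    D ↦ A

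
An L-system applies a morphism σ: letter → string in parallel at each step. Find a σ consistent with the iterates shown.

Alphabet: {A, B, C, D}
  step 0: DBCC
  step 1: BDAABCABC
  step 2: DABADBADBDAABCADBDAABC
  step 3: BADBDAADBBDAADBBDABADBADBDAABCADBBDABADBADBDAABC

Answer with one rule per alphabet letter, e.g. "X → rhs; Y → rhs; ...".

A->ADB, B->DA, C->ABC, D->B

  step 2 ⇒ step 3: DABADBADBDAABCADBDAABC ⇒ B·ADB·DA·ADB·B·DA·ADB·B·DA·B·ADB·ADB·DA·ABC·ADB·B·DA·B·ADB·ADB·DA·ABC
    A ↦ ADB
    B ↦ DA
    C ↦ ABC
    D ↦ B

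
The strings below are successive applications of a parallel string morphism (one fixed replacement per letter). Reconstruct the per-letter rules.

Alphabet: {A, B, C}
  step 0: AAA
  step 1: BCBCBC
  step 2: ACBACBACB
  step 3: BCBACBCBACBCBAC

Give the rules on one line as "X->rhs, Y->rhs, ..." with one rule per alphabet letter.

  step 2 ⇒ step 3: ACBACBACB ⇒ BC·B·AC·BC·B·AC·BC·B·AC
    A ↦ BC
    B ↦ AC
    C ↦ B

A->BC, B->AC, C->B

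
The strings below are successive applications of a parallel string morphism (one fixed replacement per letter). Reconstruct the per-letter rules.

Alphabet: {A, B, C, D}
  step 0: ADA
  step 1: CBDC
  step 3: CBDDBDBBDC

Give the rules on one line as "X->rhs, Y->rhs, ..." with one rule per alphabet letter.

  step 0 ⇒ step 1: ADA ⇒ C·BD·C
    A ↦ C
    D ↦ BD
    B ↦ DB  (constrained at step 1)
    C ↦ A  (constrained at step 1)

A->C, B->DB, C->A, D->BD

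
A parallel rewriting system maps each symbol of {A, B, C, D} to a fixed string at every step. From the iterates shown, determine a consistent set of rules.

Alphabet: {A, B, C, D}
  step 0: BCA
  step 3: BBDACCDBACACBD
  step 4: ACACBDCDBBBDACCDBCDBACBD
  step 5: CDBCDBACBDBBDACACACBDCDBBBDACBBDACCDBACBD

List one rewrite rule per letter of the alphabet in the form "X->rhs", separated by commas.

A->CD, B->AC, C->B, D->BD

  step 4 ⇒ step 5: ACACBDCDBBBDACCDBCDBACBD ⇒ CD·B·CD·B·AC·BD·B·BD·AC·AC·AC·BD·CD·B·B·BD·AC·B·BD·AC·CD·B·AC·BD
    A ↦ CD
    B ↦ AC
    C ↦ B
    D ↦ BD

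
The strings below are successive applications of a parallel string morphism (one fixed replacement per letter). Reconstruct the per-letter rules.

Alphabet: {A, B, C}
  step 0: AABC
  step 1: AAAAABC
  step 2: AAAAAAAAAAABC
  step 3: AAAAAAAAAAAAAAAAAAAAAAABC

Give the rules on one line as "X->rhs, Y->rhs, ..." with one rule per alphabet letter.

A->AA, B->A, C->BC

  step 2 ⇒ step 3: AAAAAAAAAAABC ⇒ AA·AA·AA·AA·AA·AA·AA·AA·AA·AA·AA·A·BC
    A ↦ AA
    B ↦ A
    C ↦ BC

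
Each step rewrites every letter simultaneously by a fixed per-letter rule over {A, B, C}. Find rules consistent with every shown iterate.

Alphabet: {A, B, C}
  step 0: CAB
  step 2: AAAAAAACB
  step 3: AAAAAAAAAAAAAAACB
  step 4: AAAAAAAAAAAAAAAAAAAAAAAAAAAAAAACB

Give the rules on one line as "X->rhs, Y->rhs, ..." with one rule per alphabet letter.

A->AA, B->CB, C->A

  step 3 ⇒ step 4: AAAAAAAAAAAAAAACB ⇒ AA·AA·AA·AA·AA·AA·AA·AA·AA·AA·AA·AA·AA·AA·AA·A·CB
    A ↦ AA
    B ↦ CB
    C ↦ A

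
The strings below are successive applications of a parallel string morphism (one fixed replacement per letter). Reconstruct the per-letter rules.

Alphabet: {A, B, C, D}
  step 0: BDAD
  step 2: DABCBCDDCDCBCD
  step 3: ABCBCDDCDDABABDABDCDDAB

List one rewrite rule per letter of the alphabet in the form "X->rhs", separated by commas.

A->CB, B->CD, C->D, D->AB

  step 2 ⇒ step 3: DABCBCDDCDCBCD ⇒ AB·CB·CD·D·CD·D·AB·AB·D·AB·D·CD·D·AB
    A ↦ CB
    B ↦ CD
    C ↦ D
    D ↦ AB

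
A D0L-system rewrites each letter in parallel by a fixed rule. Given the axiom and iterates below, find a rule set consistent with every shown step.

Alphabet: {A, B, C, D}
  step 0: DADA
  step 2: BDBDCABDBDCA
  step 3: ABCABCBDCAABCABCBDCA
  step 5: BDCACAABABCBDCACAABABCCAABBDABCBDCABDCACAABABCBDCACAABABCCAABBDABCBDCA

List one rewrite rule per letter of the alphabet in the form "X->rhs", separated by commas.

A->CA, B->AB, C->BD, D->C

  step 2 ⇒ step 3: BDBDCABDBDCA ⇒ AB·C·AB·C·BD·CA·AB·C·AB·C·BD·CA
    A ↦ CA
    B ↦ AB
    C ↦ BD
    D ↦ C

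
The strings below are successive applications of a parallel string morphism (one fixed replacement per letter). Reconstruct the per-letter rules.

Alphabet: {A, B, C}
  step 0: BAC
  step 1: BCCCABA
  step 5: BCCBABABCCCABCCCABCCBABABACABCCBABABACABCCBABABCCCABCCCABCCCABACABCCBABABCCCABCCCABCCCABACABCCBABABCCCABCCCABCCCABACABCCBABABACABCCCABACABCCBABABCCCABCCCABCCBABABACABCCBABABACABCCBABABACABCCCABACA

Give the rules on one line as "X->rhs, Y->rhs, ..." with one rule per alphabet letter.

A->CA, B->BCC, C->BA

  step 0 ⇒ step 1: BAC ⇒ BCC·CA·BA
    A ↦ CA
    B ↦ BCC
    C ↦ BA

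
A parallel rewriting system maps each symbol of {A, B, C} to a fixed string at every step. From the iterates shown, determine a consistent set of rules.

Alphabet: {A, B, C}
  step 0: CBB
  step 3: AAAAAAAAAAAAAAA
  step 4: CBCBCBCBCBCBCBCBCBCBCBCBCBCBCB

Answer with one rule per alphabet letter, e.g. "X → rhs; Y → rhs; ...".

A->CB, B->AA, C->A

  step 3 ⇒ step 4: AAAAAAAAAAAAAAA ⇒ CB·CB·CB·CB·CB·CB·CB·CB·CB·CB·CB·CB·CB·CB·CB
    A ↦ CB
    B ↦ AA  (constrained at step 0)
    C ↦ A  (constrained at step 0)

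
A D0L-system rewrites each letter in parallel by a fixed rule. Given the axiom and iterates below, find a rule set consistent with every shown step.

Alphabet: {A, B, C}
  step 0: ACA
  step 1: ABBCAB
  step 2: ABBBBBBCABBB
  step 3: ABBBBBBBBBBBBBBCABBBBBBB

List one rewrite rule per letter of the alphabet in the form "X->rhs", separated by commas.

  step 2 ⇒ step 3: ABBBBBBCABBB ⇒ AB·BB·BB·BB·BB·BB·BB·BC·AB·BB·BB·BB
    A ↦ AB
    B ↦ BB
    C ↦ BC

A->AB, B->BB, C->BC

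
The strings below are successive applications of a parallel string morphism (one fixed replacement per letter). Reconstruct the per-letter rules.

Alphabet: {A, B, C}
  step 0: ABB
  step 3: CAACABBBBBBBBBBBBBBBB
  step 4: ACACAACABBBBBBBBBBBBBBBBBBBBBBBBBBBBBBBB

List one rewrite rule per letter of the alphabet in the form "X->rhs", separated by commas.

  step 3 ⇒ step 4: CAACABBBBBBBBBBBBBBBB ⇒ A·CA·CA·A·CA·BB·BB·BB·BB·BB·BB·BB·BB·BB·BB·BB·BB·BB·BB·BB·BB
    A ↦ CA
    B ↦ BB
    C ↦ A

A->CA, B->BB, C->A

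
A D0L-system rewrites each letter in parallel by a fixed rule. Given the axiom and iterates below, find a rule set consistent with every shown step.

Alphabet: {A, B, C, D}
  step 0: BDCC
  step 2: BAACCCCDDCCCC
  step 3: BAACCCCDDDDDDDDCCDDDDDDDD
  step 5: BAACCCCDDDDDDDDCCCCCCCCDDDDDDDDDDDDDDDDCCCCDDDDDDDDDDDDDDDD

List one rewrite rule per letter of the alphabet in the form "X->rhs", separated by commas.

A->CC, B->BAA, C->DD, D->C

  step 2 ⇒ step 3: BAACCCCDDCCCC ⇒ BAA·CC·CC·DD·DD·DD·DD·C·C·DD·DD·DD·DD
    A ↦ CC
    B ↦ BAA
    C ↦ DD
    D ↦ C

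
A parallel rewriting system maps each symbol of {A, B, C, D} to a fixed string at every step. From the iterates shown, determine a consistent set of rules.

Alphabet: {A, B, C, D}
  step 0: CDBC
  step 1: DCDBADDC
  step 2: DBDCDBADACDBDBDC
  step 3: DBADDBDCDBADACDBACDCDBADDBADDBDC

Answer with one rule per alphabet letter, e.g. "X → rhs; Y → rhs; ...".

A->AC, B->AD, C->DC, D->DB

  step 2 ⇒ step 3: DBDCDBADACDBDBDC ⇒ DB·AD·DB·DC·DB·AD·AC·DB·AC·DC·DB·AD·DB·AD·DB·DC
    A ↦ AC
    B ↦ AD
    C ↦ DC
    D ↦ DB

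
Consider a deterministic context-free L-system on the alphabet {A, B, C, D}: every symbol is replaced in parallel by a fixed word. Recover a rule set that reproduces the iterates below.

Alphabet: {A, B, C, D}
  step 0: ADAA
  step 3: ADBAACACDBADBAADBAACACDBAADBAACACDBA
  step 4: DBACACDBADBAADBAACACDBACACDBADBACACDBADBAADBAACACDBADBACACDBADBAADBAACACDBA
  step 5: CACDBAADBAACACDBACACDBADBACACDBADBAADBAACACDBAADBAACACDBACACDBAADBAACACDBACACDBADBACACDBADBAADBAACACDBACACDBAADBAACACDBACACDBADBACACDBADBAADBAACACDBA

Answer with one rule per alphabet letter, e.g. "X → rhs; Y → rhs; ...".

A->DBA, B->AC, C->A, D->C

  step 4 ⇒ step 5: DBACACDBADBAADBAACACDBACACDBADBACACDBADBAADBAACACDBADBACACDBADBAADBAACACDBA ⇒ C·AC·DBA·A·DBA·A·C·AC·DBA·C·AC·DBA·DBA·C·AC·DBA·DBA·A·DBA·A·C·AC·DBA·A·DBA·A·C·AC·DBA·C·AC·DBA·A·DBA·A·C·AC·DBA·C·AC·DBA·DBA·C·AC·DBA·DBA·A·DBA·A·C·AC·DBA·C·AC·DBA·A·DBA·A·C·AC·DBA·C·AC·DBA·DBA·C·AC·DBA·DBA·A·DBA·A·C·AC·DBA
    A ↦ DBA
    B ↦ AC
    C ↦ A
    D ↦ C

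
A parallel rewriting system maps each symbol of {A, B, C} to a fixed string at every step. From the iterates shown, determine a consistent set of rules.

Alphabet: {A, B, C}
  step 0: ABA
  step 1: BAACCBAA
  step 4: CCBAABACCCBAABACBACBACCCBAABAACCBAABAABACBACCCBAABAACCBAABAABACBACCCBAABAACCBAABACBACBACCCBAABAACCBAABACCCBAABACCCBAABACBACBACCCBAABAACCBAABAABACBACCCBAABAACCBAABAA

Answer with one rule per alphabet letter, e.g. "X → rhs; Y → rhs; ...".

A->BAA, B->CC, C->BAC

  step 0 ⇒ step 1: ABA ⇒ BAA·CC·BAA
    A ↦ BAA
    B ↦ CC
    C ↦ BAC  (constrained at step 1)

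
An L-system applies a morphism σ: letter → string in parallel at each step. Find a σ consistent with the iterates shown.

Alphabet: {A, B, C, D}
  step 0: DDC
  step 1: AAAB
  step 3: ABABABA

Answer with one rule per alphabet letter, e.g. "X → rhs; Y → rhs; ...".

  step 0 ⇒ step 1: DDC ⇒ A·A·AB
    C ↦ AB
    D ↦ A
    A ↦ C  (constrained at step 1)
    B ↦ D  (constrained at step 1)

A->C, B->D, C->AB, D->A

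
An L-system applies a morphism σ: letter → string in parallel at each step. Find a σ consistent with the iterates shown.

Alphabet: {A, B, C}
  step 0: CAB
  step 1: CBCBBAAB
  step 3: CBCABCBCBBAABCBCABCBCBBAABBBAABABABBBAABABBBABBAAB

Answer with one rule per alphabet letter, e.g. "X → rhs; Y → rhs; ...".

  step 0 ⇒ step 1: CAB ⇒ CBC·BBA·AB
    A ↦ BBA
    B ↦ AB
    C ↦ CBC

A->BBA, B->AB, C->CBC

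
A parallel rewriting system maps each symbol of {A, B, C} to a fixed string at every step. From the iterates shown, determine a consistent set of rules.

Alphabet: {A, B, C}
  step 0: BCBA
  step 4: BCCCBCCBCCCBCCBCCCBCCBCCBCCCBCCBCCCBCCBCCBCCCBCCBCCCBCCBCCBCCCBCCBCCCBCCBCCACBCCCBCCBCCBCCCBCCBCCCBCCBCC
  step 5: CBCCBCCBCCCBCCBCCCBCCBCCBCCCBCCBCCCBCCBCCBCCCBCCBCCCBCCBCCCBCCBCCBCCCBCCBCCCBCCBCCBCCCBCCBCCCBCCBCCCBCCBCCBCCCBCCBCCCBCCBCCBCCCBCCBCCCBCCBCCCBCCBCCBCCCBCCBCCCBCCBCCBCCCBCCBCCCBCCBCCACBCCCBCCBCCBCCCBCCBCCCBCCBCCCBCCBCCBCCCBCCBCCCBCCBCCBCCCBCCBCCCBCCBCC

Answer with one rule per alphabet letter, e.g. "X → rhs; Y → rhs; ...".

  step 4 ⇒ step 5: BCCCBCCBCCCBCCBCCCBCCBCCBCCCBCCBCCCBCCBCCBCCCBCCBCCCBCCBCCBCCCBCCBCCCBCCBCCACBCCCBCCBCCBCCCBCCBCCCBCCBCC ⇒ C·BCC·BCC·BCC·C·BCC·BCC·C·BCC·BCC·BCC·C·BCC·BCC·C·BCC·BCC·BCC·C·BCC·BCC·C·BCC·BCC·C·BCC·BCC·BCC·C·BCC·BCC·C·BCC·BCC·BCC·C·BCC·BCC·C·BCC·BCC·C·BCC·BCC·BCC·C·BCC·BCC·C·BCC·BCC·BCC·C·BCC·BCC·C·BCC·BCC·C·BCC·BCC·BCC·C·BCC·BCC·C·BCC·BCC·BCC·C·BCC·BCC·C·BCC·BCC·AC·BCC·C·BCC·BCC·BCC·C·BCC·BCC·C·BCC·BCC·C·BCC·BCC·BCC·C·BCC·BCC·C·BCC·BCC·BCC·C·BCC·BCC·C·BCC·BCC
    A ↦ AC
    B ↦ C
    C ↦ BCC

A->AC, B->C, C->BCC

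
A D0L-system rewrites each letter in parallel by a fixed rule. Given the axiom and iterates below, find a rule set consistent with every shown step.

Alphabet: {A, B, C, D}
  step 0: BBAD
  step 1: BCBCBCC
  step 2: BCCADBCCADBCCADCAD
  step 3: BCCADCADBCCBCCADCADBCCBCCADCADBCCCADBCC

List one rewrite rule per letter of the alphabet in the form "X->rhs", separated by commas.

A->BC, B->BC, C->CAD, D->C

  step 2 ⇒ step 3: BCCADBCCADBCCADCAD ⇒ BC·CAD·CAD·BC·C·BC·CAD·CAD·BC·C·BC·CAD·CAD·BC·C·CAD·BC·C
    A ↦ BC
    B ↦ BC
    C ↦ CAD
    D ↦ C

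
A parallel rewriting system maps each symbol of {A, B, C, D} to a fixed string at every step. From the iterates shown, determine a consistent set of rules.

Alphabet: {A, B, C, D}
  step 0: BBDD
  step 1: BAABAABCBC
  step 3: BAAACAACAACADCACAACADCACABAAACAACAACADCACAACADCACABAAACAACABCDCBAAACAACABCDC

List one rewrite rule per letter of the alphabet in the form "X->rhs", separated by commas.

  step 0 ⇒ step 1: BBDD ⇒ BAA·BAA·BC·BC
    B ↦ BAA
    D ↦ BC
    A ↦ ACA  (constrained at step 1)
    C ↦ DC  (constrained at step 1)

A->ACA, B->BAA, C->DC, D->BC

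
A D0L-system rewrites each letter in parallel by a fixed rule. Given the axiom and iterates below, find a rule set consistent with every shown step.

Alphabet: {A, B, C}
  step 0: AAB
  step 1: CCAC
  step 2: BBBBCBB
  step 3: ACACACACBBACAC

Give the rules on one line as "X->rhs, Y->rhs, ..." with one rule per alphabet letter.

  step 2 ⇒ step 3: BBBBCBB ⇒ AC·AC·AC·AC·BB·AC·AC
    B ↦ AC
    C ↦ BB
  step 0 ⇒ step 1: AAB ⇒ C·C·AC
    A ↦ C

A->C, B->AC, C->BB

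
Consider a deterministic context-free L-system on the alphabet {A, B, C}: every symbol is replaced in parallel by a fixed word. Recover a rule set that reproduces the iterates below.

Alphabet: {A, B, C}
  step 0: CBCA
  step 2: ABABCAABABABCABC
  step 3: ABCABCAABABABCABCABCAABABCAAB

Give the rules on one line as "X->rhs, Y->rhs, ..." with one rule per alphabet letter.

A->AB, B->C, C->AAB

  step 2 ⇒ step 3: ABABCAABABABCABC ⇒ AB·C·AB·C·AAB·AB·AB·C·AB·C·AB·C·AAB·AB·C·AAB
    A ↦ AB
    B ↦ C
    C ↦ AAB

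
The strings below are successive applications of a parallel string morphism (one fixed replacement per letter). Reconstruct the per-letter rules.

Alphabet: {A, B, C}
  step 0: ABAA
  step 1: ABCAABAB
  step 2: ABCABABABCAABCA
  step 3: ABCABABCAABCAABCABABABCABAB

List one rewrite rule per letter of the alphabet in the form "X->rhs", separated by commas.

  step 2 ⇒ step 3: ABCABABABCAABCA ⇒ AB·CA·B·AB·CA·AB·CA·AB·CA·B·AB·AB·CA·B·AB
    A ↦ AB
    B ↦ CA
    C ↦ B

A->AB, B->CA, C->B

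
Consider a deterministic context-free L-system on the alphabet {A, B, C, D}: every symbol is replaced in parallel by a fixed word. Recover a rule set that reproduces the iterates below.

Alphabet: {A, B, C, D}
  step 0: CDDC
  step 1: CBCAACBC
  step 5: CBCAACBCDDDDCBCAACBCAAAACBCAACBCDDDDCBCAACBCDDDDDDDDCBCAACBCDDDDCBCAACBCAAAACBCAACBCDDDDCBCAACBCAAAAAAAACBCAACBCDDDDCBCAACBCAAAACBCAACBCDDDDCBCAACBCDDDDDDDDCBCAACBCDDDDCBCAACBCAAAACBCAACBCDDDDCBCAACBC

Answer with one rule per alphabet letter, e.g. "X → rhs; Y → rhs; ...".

  step 0 ⇒ step 1: CDDC ⇒ CBC·A·A·CBC
    C ↦ CBC
    D ↦ A
    A ↦ DD  (constrained at step 1)
    B ↦ AA  (constrained at step 1)

A->DD, B->AA, C->CBC, D->A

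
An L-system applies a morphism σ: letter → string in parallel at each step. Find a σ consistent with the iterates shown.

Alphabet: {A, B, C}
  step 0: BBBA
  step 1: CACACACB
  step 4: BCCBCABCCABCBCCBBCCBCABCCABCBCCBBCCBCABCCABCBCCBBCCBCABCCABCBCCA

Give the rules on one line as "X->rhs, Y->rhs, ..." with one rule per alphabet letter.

A->CB, B->CA, C->BC

  step 0 ⇒ step 1: BBBA ⇒ CA·CA·CA·CB
    A ↦ CB
    B ↦ CA
    C ↦ BC  (constrained at step 1)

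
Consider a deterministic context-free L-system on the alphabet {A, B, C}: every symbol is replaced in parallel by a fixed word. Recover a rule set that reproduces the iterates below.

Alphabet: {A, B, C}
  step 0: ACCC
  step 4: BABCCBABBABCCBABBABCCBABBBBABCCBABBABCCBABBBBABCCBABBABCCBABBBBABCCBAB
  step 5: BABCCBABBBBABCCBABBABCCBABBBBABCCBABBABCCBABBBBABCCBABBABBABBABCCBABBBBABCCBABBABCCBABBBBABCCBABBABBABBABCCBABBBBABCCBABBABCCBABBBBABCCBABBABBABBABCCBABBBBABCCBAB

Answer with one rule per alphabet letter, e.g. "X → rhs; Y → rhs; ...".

  step 4 ⇒ step 5: BABCCBABBABCCBABBABCCBABBBBABCCBABBABCCBABBBBABCCBABBABCCBABBBBABCCBAB ⇒ BAB·CC·BAB·B·B·BAB·CC·BAB·BAB·CC·BAB·B·B·BAB·CC·BAB·BAB·CC·BAB·B·B·BAB·CC·BAB·BAB·BAB·BAB·CC·BAB·B·B·BAB·CC·BAB·BAB·CC·BAB·B·B·BAB·CC·BAB·BAB·BAB·BAB·CC·BAB·B·B·BAB·CC·BAB·BAB·CC·BAB·B·B·BAB·CC·BAB·BAB·BAB·BAB·CC·BAB·B·B·BAB·CC·BAB
    A ↦ CC
    B ↦ BAB
    C ↦ B

A->CC, B->BAB, C->B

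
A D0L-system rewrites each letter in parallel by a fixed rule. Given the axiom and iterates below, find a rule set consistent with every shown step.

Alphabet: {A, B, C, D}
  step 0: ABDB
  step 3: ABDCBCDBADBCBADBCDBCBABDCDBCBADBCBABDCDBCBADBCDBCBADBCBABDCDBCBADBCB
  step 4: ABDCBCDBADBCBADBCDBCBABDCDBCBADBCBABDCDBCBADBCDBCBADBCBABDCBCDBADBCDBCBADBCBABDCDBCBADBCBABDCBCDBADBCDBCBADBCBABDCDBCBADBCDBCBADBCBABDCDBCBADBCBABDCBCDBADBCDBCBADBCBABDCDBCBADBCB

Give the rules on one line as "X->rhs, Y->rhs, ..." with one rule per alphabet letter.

  step 3 ⇒ step 4: ABDCBCDBADBCBADBCDBCBABDCDBCBADBCBABDCDBCBADBCDBCBADBCBABDCDBCBADBCB ⇒ ABD·CB·CDB·ADB·CB·ADB·CDB·CB·ABD·CDB·CB·ADB·CB·ABD·CDB·CB·ADB·CDB·CB·ADB·CB·ABD·CB·CDB·ADB·CDB·CB·ADB·CB·ABD·CDB·CB·ADB·CB·ABD·CB·CDB·ADB·CDB·CB·ADB·CB·ABD·CDB·CB·ADB·CDB·CB·ADB·CB·ABD·CDB·CB·ADB·CB·ABD·CB·CDB·ADB·CDB·CB·ADB·CB·ABD·CDB·CB·ADB·CB
    A ↦ ABD
    B ↦ CB
    C ↦ ADB
    D ↦ CDB

A->ABD, B->CB, C->ADB, D->CDB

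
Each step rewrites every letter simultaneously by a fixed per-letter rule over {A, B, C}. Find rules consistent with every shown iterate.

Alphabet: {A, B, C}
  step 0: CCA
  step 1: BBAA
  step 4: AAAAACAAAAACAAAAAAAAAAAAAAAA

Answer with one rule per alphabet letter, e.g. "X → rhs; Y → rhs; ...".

A->AA, B->AC, C->B

  step 0 ⇒ step 1: CCA ⇒ B·B·AA
    A ↦ AA
    C ↦ B
    B ↦ AC  (constrained at step 1)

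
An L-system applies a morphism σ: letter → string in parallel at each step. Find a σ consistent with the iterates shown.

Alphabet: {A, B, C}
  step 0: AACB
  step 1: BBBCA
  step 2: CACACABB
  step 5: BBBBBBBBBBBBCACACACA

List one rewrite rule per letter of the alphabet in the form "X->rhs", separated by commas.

A->B, B->CA, C->B

  step 1 ⇒ step 2: BBBCA ⇒ CA·CA·CA·B·B
    A ↦ B
    B ↦ CA
    C ↦ B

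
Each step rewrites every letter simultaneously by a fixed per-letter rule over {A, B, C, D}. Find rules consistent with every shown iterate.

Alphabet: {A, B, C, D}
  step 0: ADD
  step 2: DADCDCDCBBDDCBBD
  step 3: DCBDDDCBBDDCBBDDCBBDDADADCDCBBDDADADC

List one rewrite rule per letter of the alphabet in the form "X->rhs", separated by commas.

  step 2 ⇒ step 3: DADCDCDCBBDDCBBD ⇒ DC·BDD·DC·BBD·DC·BBD·DC·BBD·DA·DA·DC·DC·BBD·DA·DA·DC
    A ↦ BDD
    B ↦ DA
    C ↦ BBD
    D ↦ DC

A->BDD, B->DA, C->BBD, D->DC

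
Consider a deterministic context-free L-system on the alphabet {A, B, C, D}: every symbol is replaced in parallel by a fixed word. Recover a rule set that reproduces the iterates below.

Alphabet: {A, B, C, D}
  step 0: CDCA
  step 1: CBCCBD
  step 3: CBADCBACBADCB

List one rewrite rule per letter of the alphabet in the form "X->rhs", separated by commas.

  step 0 ⇒ step 1: CDCA ⇒ CB·C·CB·D
    A ↦ D
    C ↦ CB
    D ↦ C
    B ↦ A  (constrained at step 1)

A->D, B->A, C->CB, D->C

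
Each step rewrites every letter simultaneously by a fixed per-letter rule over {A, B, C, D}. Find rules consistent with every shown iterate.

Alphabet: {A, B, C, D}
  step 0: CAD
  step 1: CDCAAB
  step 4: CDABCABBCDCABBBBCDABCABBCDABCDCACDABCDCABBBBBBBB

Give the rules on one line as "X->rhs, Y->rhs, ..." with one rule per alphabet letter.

  step 0 ⇒ step 1: CAD ⇒ CD·CA·AB
    A ↦ CA
    C ↦ CD
    D ↦ AB
    B ↦ BB  (constrained at step 1)

A->CA, B->BB, C->CD, D->AB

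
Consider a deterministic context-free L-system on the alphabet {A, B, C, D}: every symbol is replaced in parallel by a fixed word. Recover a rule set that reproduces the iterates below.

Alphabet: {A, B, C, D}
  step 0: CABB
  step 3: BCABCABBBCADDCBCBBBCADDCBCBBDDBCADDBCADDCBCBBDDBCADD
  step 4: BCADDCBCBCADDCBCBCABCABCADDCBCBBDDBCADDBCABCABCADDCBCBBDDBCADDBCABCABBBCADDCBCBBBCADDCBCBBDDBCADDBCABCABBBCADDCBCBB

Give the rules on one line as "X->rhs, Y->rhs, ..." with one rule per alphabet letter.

A->CBC, B->BCA, C->DD, D->B

  step 3 ⇒ step 4: BCABCABBBCADDCBCBBBCADDCBCBBDDBCADDBCADDCBCBBDDBCADD ⇒ BCA·DD·CBC·BCA·DD·CBC·BCA·BCA·BCA·DD·CBC·B·B·DD·BCA·DD·BCA·BCA·BCA·DD·CBC·B·B·DD·BCA·DD·BCA·BCA·B·B·BCA·DD·CBC·B·B·BCA·DD·CBC·B·B·DD·BCA·DD·BCA·BCA·B·B·BCA·DD·CBC·B·B
    A ↦ CBC
    B ↦ BCA
    C ↦ DD
    D ↦ B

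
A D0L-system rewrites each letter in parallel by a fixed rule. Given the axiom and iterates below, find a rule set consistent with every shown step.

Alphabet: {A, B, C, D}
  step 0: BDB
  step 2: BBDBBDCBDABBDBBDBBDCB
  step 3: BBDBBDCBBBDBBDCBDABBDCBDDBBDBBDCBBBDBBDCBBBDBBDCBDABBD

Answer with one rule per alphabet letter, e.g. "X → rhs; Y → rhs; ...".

A->DD, B->BBD, C->DA, D->CB

  step 2 ⇒ step 3: BBDBBDCBDABBDBBDBBDCB ⇒ BBD·BBD·CB·BBD·BBD·CB·DA·BBD·CB·DD·BBD·BBD·CB·BBD·BBD·CB·BBD·BBD·CB·DA·BBD
    A ↦ DD
    B ↦ BBD
    C ↦ DA
    D ↦ CB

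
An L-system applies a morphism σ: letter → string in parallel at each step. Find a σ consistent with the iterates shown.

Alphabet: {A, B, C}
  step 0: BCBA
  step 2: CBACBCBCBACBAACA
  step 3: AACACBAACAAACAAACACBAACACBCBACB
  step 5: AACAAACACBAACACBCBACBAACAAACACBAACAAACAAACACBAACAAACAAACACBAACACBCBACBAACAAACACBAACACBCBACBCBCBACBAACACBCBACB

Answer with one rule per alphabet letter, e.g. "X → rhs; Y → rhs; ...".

A->CB, B->ACA, C->A

  step 2 ⇒ step 3: CBACBCBCBACBAACA ⇒ A·ACA·CB·A·ACA·A·ACA·A·ACA·CB·A·ACA·CB·CB·A·CB
    A ↦ CB
    B ↦ ACA
    C ↦ A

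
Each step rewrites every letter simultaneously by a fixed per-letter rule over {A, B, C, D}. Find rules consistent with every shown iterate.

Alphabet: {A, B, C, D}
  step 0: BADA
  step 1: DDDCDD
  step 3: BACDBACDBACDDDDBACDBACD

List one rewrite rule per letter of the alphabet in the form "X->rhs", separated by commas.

  step 0 ⇒ step 1: BADA ⇒ DD·D·CD·D
    A ↦ D
    B ↦ DD
    D ↦ CD
    C ↦ BA  (constrained at step 1)

A->D, B->DD, C->BA, D->CD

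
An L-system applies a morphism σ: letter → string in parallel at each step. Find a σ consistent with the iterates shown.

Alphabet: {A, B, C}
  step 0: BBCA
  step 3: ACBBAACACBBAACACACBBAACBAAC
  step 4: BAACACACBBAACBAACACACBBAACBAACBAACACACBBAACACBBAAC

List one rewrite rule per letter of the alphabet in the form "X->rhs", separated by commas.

A->B, B->AC, C->AAC

  step 3 ⇒ step 4: ACBBAACACBBAACACACBBAACBAAC ⇒ B·AAC·AC·AC·B·B·AAC·B·AAC·AC·AC·B·B·AAC·B·AAC·B·AAC·AC·AC·B·B·AAC·AC·B·B·AAC
    A ↦ B
    B ↦ AC
    C ↦ AAC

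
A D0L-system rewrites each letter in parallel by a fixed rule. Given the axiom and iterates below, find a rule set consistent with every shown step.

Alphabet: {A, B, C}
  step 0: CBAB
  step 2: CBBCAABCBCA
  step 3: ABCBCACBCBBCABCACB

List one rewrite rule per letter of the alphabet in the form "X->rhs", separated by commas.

  step 2 ⇒ step 3: CBBCAABCBCA ⇒ A·BC·BC·A·CB·CB·BC·A·BC·A·CB
    A ↦ CB
    B ↦ BC
    C ↦ A

A->CB, B->BC, C->A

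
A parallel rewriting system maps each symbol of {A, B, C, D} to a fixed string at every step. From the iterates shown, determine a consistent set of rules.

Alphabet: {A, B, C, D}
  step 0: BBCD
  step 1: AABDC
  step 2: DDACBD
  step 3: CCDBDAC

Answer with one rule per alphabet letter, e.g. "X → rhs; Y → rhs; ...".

  step 2 ⇒ step 3: DDACBD ⇒ C·C·D·BD·A·C
    A ↦ D
    B ↦ A
    C ↦ BD
    D ↦ C

A->D, B->A, C->BD, D->C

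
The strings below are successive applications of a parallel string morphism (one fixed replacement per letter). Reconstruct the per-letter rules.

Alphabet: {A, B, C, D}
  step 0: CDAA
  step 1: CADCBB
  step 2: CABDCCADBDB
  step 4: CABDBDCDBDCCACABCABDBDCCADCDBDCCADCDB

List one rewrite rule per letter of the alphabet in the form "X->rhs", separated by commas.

A->B, B->DB, C->CA, D->DC

  step 1 ⇒ step 2: CADCBB ⇒ CA·B·DC·CA·DB·DB
    A ↦ B
    B ↦ DB
    C ↦ CA
    D ↦ DC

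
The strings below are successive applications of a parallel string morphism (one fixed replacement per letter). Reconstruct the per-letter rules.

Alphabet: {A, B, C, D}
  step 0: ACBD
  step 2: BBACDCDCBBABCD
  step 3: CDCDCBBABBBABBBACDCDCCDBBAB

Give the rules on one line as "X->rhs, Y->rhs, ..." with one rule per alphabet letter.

  step 2 ⇒ step 3: BBACDCDCBBABCD ⇒ CD·CD·C·BBA·B·BBA·B·BBA·CD·CD·C·CD·BBA·B
    A ↦ C
    B ↦ CD
    C ↦ BBA
    D ↦ B

A->C, B->CD, C->BBA, D->B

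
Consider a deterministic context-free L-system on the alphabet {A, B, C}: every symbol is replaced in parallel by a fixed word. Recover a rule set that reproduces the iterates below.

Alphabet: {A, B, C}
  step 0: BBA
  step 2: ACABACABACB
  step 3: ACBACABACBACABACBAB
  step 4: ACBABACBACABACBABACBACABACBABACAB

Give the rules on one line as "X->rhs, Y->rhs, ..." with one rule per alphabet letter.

A->AC, B->AB, C->B

  step 3 ⇒ step 4: ACBACABACBACABACBAB ⇒ AC·B·AB·AC·B·AC·AB·AC·B·AB·AC·B·AC·AB·AC·B·AB·AC·AB
    A ↦ AC
    B ↦ AB
    C ↦ B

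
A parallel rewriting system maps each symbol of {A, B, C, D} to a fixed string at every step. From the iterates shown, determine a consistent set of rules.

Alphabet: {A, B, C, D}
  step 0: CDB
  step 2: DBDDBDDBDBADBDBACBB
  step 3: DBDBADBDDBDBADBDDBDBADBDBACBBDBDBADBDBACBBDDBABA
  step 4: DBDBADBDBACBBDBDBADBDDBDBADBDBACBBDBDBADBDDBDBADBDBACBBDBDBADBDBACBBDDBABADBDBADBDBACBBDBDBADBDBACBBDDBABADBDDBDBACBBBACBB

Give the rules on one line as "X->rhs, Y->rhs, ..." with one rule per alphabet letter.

A->CBB, B->BA, C->DD, D->DBD

  step 3 ⇒ step 4: DBDBADBDDBDBADBDDBDBADBDBACBBDBDBADBDBACBBDDBABA ⇒ DBD·BA·DBD·BA·CBB·DBD·BA·DBD·DBD·BA·DBD·BA·CBB·DBD·BA·DBD·DBD·BA·DBD·BA·CBB·DBD·BA·DBD·BA·CBB·DD·BA·BA·DBD·BA·DBD·BA·CBB·DBD·BA·DBD·BA·CBB·DD·BA·BA·DBD·DBD·BA·CBB·BA·CBB
    A ↦ CBB
    B ↦ BA
    C ↦ DD
    D ↦ DBD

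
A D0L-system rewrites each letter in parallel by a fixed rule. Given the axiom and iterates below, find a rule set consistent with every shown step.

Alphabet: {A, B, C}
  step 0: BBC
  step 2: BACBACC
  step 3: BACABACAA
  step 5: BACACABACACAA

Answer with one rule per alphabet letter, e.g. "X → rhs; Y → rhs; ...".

A->C, B->BA, C->A

  step 2 ⇒ step 3: BACBACC ⇒ BA·C·A·BA·C·A·A
    A ↦ C
    B ↦ BA
    C ↦ A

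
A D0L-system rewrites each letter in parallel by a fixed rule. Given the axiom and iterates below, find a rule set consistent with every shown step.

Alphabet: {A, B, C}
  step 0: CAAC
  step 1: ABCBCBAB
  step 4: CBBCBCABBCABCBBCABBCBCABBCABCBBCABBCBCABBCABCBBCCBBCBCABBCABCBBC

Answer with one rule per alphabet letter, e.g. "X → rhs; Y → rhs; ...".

A->CB, B->BC, C->AB

  step 0 ⇒ step 1: CAAC ⇒ AB·CB·CB·AB
    A ↦ CB
    C ↦ AB
    B ↦ BC  (constrained at step 1)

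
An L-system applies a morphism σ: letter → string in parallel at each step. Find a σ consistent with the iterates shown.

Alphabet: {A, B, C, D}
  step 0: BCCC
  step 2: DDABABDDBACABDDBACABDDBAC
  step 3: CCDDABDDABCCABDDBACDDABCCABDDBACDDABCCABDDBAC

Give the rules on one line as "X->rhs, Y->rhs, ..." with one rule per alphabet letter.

  step 2 ⇒ step 3: DDABABDDBACABDDBACABDDBAC ⇒ C·C·DD·AB·DD·AB·C·C·AB·DD·BAC·DD·AB·C·C·AB·DD·BAC·DD·AB·C·C·AB·DD·BAC
    A ↦ DD
    B ↦ AB
    C ↦ BAC
    D ↦ C

A->DD, B->AB, C->BAC, D->C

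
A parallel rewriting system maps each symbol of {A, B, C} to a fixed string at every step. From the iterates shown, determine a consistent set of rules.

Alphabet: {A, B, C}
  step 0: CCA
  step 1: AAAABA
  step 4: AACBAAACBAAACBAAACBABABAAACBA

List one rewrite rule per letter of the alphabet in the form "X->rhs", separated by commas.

  step 0 ⇒ step 1: CCA ⇒ AA·AA·BA
    A ↦ BA
    C ↦ AA
    B ↦ C  (constrained at step 1)

A->BA, B->C, C->AA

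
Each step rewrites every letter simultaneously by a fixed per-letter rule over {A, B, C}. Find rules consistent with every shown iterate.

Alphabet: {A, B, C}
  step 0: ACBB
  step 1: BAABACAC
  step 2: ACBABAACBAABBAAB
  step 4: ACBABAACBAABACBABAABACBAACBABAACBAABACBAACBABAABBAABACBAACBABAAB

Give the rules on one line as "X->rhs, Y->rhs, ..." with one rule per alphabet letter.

  step 1 ⇒ step 2: BAABACAC ⇒ AC·BA·BA·AC·BA·AB·BA·AB
    A ↦ BA
    B ↦ AC
    C ↦ AB

A->BA, B->AC, C->AB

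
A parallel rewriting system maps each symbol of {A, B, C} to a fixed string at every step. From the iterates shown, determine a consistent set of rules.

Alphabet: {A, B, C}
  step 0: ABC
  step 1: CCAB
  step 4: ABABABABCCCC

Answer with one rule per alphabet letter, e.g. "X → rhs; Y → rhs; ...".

  step 0 ⇒ step 1: ABC ⇒ C·C·AB
    A ↦ C
    B ↦ C
    C ↦ AB

A->C, B->C, C->AB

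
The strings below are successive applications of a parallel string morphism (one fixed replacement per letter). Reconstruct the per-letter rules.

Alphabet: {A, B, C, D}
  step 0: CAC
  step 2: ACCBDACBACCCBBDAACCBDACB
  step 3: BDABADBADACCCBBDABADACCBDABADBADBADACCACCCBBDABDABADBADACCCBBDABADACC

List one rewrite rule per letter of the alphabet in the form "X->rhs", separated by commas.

  step 2 ⇒ step 3: ACCBDACBACCCBBDAACCBDACB ⇒ BDA·BAD·BAD·ACC·CB·BDA·BAD·ACC·BDA·BAD·BAD·BAD·ACC·ACC·CB·BDA·BDA·BAD·BAD·ACC·CB·BDA·BAD·ACC
    A ↦ BDA
    B ↦ ACC
    C ↦ BAD
    D ↦ CB

A->BDA, B->ACC, C->BAD, D->CB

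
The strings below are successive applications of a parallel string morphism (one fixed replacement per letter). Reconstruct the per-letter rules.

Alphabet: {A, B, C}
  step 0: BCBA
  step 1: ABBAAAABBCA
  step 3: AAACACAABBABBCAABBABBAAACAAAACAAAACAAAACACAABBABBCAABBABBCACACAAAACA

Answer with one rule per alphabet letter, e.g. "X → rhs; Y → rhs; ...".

A->CA, B->ABB, C->AAA

  step 0 ⇒ step 1: BCBA ⇒ ABB·AAA·ABB·CA
    A ↦ CA
    B ↦ ABB
    C ↦ AAA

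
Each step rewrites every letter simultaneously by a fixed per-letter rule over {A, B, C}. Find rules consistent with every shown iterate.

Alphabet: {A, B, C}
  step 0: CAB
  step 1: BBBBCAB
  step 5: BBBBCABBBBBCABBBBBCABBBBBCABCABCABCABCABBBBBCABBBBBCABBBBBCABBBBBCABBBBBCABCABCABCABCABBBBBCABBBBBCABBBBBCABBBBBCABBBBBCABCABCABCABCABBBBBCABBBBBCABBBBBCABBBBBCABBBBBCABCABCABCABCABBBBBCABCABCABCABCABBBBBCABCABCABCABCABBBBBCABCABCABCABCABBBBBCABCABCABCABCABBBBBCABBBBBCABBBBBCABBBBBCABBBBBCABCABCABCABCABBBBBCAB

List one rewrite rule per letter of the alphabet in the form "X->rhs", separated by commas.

  step 0 ⇒ step 1: CAB ⇒ B·BBB·CAB
    A ↦ BBB
    B ↦ CAB
    C ↦ B

A->BBB, B->CAB, C->B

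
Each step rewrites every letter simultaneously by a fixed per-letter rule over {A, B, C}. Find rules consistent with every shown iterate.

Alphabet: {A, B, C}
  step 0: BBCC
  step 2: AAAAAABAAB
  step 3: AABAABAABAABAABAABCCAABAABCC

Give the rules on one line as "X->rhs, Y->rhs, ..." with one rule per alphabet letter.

  step 2 ⇒ step 3: AAAAAABAAB ⇒ AAB·AAB·AAB·AAB·AAB·AAB·CC·AAB·AAB·CC
    A ↦ AAB
    B ↦ CC
    C ↦ A  (constrained at step 0)

A->AAB, B->CC, C->A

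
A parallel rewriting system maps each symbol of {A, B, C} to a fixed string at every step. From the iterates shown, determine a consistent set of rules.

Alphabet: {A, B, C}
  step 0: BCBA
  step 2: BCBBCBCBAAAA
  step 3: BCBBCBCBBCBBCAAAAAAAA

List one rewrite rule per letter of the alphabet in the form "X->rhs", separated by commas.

  step 2 ⇒ step 3: BCBBCBCBAAAA ⇒ BC·B·BC·BC·B·BC·B·BC·AA·AA·AA·AA
    A ↦ AA
    B ↦ BC
    C ↦ B

A->AA, B->BC, C->B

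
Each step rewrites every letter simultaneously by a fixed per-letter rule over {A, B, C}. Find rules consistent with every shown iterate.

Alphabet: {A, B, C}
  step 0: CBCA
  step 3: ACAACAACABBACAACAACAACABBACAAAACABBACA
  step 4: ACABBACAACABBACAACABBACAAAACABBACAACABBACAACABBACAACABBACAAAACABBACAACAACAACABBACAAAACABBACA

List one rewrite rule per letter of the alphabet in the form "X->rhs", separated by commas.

A->ACA, B->A, C->BB

  step 3 ⇒ step 4: ACAACAACABBACAACAACAACABBACAAAACABBACA ⇒ ACA·BB·ACA·ACA·BB·ACA·ACA·BB·ACA·A·A·ACA·BB·ACA·ACA·BB·ACA·ACA·BB·ACA·ACA·BB·ACA·A·A·ACA·BB·ACA·ACA·ACA·ACA·BB·ACA·A·A·ACA·BB·ACA
    A ↦ ACA
    B ↦ A
    C ↦ BB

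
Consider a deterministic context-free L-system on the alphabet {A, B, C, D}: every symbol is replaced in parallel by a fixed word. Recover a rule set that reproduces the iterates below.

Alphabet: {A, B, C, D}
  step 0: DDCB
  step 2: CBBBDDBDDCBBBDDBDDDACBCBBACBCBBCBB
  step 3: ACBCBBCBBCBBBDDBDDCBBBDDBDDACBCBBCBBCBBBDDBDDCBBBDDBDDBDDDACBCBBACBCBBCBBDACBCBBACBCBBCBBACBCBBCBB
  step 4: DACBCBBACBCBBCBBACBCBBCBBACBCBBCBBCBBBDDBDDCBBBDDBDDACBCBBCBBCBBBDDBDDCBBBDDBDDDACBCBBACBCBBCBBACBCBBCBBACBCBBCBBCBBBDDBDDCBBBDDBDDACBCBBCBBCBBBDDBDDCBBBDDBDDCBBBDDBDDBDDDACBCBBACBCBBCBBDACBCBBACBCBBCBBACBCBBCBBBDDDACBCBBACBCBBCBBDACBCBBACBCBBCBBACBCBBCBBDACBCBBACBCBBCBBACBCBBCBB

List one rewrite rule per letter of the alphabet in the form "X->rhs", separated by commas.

A->D, B->CBB, C->ACB, D->BDD

  step 3 ⇒ step 4: ACBCBBCBBCBBBDDBDDCBBBDDBDDACBCBBCBBCBBBDDBDDCBBBDDBDDBDDDACBCBBACBCBBCBBDACBCBBACBCBBCBBACBCBBCBB ⇒ D·ACB·CBB·ACB·CBB·CBB·ACB·CBB·CBB·ACB·CBB·CBB·CBB·BDD·BDD·CBB·BDD·BDD·ACB·CBB·CBB·CBB·BDD·BDD·CBB·BDD·BDD·D·ACB·CBB·ACB·CBB·CBB·ACB·CBB·CBB·ACB·CBB·CBB·CBB·BDD·BDD·CBB·BDD·BDD·ACB·CBB·CBB·CBB·BDD·BDD·CBB·BDD·BDD·CBB·BDD·BDD·BDD·D·ACB·CBB·ACB·CBB·CBB·D·ACB·CBB·ACB·CBB·CBB·ACB·CBB·CBB·BDD·D·ACB·CBB·ACB·CBB·CBB·D·ACB·CBB·ACB·CBB·CBB·ACB·CBB·CBB·D·ACB·CBB·ACB·CBB·CBB·ACB·CBB·CBB
    A ↦ D
    B ↦ CBB
    C ↦ ACB
    D ↦ BDD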